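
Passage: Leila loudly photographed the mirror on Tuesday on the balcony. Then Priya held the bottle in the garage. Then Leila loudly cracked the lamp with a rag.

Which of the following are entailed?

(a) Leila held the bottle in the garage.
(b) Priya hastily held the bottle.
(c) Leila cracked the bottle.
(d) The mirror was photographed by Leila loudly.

(a) Not entailed — the passage has Priya holding the bottle, not Leila.
(b) Not entailed — 'hastily' adds information not in the original event.
(c) Not entailed — Leila cracked the lamp, not the bottle; the bottle belongs to the holding event.
(d) Entailed — the original entails any weakening of itself; this just drops 'on the balcony', 'on Tuesday'.

(d)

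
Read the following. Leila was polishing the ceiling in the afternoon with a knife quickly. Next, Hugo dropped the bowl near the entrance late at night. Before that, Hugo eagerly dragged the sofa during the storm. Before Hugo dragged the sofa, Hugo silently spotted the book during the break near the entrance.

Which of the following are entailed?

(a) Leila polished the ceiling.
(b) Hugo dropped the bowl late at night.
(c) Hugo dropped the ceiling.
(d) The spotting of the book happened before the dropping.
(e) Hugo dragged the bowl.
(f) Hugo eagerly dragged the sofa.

(a) Entailed — 'polish' is an activity; 'was polishing' entails that some polishing happened, so 'polished' holds.
(b) Entailed — every conjunct here is already in the original dropping event.
(c) Not entailed — Hugo dropped the bowl, not the ceiling; the ceiling belongs to the polishing event.
(d) Entailed — the narrative places the spotting before the dropping.
(e) Not entailed — Hugo dragged the sofa, not the bowl; the bowl belongs to the dropping event.
(f) Entailed — dropping 'during the storm' leaves a sub-description the original still satisfies.

(a), (b), (d), (f)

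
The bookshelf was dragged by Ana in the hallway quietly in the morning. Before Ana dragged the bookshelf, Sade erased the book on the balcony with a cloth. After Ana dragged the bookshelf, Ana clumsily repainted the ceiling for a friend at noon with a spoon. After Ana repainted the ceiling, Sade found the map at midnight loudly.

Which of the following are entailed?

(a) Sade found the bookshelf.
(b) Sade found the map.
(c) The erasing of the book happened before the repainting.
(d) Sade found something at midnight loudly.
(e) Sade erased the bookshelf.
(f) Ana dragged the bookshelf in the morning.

(a) Not entailed — Sade found the map, not the bookshelf; the bookshelf belongs to the dragging event.
(b) Entailed — dropping 'at midnight', 'loudly' leaves a sub-description the original still satisfies.
(c) Entailed — the narrative places the erasing before the repainting.
(d) Entailed — every conjunct here is already in the original finding event.
(e) Not entailed — Sade erased the book, not the bookshelf; the bookshelf belongs to the dragging event.
(f) Entailed — every conjunct here is already in the original dragging event.

(b), (c), (d), (f)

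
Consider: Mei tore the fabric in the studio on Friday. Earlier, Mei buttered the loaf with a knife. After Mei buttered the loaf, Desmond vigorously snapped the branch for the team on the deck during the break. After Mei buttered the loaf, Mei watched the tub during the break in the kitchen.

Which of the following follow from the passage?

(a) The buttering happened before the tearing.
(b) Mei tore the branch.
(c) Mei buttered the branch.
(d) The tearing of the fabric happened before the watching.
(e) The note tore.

(a)

(a) Entailed — the narrative places the buttering before the tearing.
(b) Not entailed — Mei tore the fabric, not the branch; the branch belongs to the snapping event.
(c) Not entailed — Mei buttered the loaf, not the branch; the branch belongs to the snapping event.
(d) Not entailed — the narrative doesn't order the tearing relative to the watching.
(e) Not entailed — the fabric is what tore, not the note.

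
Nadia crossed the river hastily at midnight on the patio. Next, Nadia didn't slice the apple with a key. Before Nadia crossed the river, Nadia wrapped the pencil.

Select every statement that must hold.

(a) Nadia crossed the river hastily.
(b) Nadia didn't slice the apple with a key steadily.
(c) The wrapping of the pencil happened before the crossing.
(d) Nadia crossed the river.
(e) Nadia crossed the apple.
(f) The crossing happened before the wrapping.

(a) Entailed — this follows by dropping conjuncts from the crossing event's description.
(b) Entailed — under negation, adding a further restriction is entailed: if no such slicing event occurred, none occurred steadily either.
(c) Entailed — the narrative places the wrapping before the crossing.
(d) Entailed — every conjunct here is already in the original crossing event.
(e) Not entailed — Nadia crossed the river, not the apple; the apple belongs to the slicing event.
(f) Not entailed — the narrative places the wrapping before the crossing, not after.

(a), (b), (c), (d)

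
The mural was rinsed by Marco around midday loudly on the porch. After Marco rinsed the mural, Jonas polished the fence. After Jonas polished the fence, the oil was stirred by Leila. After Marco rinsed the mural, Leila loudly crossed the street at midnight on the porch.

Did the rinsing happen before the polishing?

The narrative orders the rinsing before the polishing.

yes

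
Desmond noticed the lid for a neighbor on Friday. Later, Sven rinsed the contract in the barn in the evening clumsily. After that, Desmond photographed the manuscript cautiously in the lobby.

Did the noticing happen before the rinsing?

The narrative orders the noticing before the rinsing.

yes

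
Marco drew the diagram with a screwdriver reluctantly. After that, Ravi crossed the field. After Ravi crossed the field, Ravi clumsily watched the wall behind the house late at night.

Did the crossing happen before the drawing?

no

The narrative orders the drawing before the crossing.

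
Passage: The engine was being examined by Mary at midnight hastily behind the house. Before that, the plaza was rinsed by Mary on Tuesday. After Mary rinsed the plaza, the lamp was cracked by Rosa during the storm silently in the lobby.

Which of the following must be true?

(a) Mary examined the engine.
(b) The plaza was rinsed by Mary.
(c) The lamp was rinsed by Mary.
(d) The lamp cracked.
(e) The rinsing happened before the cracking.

(a) Entailed — 'examine' is an activity; 'was examining' entails that some examining happened, so 'examined' holds.
(b) Entailed — every conjunct here is already in the original rinsing event.
(c) Not entailed — Mary rinsed the plaza, not the lamp; the lamp belongs to the cracking event.
(d) Entailed — 'Rosa cracked the lamp' is causative; it entails the inchoative 'the lamp cracked'.
(e) Entailed — the narrative places the rinsing before the cracking.

(a), (b), (d), (e)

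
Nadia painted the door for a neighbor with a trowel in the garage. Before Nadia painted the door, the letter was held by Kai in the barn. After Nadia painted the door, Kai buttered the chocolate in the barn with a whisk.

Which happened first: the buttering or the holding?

the holding

The connectives place the holding before the buttering.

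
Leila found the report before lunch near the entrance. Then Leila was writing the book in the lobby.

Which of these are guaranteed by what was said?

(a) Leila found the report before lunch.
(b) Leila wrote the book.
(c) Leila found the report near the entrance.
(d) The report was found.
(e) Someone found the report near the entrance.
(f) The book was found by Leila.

(a), (c), (d), (e)

(a) Entailed — the original entails any weakening of itself; this just drops 'near the entrance'.
(b) Not entailed — 'was writing' is progressive on an accomplishment; it does not entail the completed 'wrote'.
(c) Entailed — the original entails any weakening of itself; this just drops 'before lunch'.
(d) Entailed — every conjunct here is already in the original finding event.
(e) Entailed — every conjunct here is already in the original finding event.
(f) Not entailed — Leila found the report, not the book; the book belongs to the writing event.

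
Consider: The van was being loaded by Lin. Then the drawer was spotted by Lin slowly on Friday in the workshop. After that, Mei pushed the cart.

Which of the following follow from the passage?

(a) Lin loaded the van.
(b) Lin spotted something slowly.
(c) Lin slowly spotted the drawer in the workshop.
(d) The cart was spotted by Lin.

(a) Not entailed — 'was loading' is progressive on an accomplishment; it does not entail the completed 'loaded'.
(b) Entailed — this follows by dropping conjuncts from the spotting event's description.
(c) Entailed — this follows by dropping conjuncts from the spotting event's description.
(d) Not entailed — Lin spotted the drawer, not the cart; the cart belongs to the pushing event.

(b), (c)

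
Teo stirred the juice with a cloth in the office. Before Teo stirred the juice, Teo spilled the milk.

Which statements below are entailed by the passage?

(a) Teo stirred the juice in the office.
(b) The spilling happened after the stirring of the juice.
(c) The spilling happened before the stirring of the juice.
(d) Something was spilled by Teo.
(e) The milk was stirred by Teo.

(a) Entailed — dropping 'with a cloth' leaves a sub-description the original still satisfies.
(b) Not entailed — the narrative places the spilling before the stirring, not after.
(c) Entailed — the narrative places the spilling before the stirring.
(d) Entailed — every conjunct here is already in the original spilling event.
(e) Not entailed — Teo stirred the juice, not the milk; the milk belongs to the spilling event.

(a), (c), (d)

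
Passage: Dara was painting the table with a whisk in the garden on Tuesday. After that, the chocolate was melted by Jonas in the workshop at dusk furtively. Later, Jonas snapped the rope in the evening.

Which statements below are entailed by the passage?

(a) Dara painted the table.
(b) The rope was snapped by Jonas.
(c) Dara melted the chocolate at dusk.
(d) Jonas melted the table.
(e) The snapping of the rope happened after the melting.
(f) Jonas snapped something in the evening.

(b), (e), (f)

(a) Not entailed — 'was painting' is progressive on an accomplishment; it does not entail the completed 'painted'.
(b) Entailed — the original entails any weakening of itself; this just drops 'in the evening'.
(c) Not entailed — the passage has Jonas melting the chocolate, not Dara.
(d) Not entailed — Jonas melted the chocolate, not the table; the table belongs to the painting event.
(e) Entailed — the narrative places the melting before the snapping.
(f) Entailed — the original entails any weakening of itself; this just generalizes the patient.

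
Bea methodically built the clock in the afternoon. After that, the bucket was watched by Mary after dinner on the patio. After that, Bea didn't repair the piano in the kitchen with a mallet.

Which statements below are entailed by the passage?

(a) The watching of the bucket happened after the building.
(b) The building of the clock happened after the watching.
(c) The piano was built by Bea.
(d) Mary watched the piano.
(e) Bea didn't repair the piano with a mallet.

(a)

(a) Entailed — the narrative places the building before the watching.
(b) Not entailed — the narrative places the building before the watching, not after.
(c) Not entailed — Bea built the clock, not the piano; the piano belongs to the repairing event.
(d) Not entailed — Mary watched the bucket, not the piano; the piano belongs to the repairing event.
(e) Not entailed — dropping 'in the kitchen' under negation is not valid — the original leaves open that Bea repaired the piano some other way.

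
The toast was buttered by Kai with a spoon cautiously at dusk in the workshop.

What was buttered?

the toast

'the toast' marks the patient of the buttering event.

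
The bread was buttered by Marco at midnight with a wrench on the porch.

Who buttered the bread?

Marco

'Marco' marks the agent of the buttering event.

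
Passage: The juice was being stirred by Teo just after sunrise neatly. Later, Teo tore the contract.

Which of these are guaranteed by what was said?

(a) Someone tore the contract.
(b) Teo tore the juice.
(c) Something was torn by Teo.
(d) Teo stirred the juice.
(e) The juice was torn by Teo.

(a) Entailed — this follows by dropping conjuncts from the tearing event's description.
(b) Not entailed — Teo tore the contract, not the juice; the juice belongs to the stirring event.
(c) Entailed — the original entails any weakening of itself; this just generalizes the patient.
(d) Entailed — 'stir' is an activity; 'was stirring' entails that some stirring happened, so 'stirred' holds.
(e) Not entailed — Teo tore the contract, not the juice; the juice belongs to the stirring event.

(a), (c), (d)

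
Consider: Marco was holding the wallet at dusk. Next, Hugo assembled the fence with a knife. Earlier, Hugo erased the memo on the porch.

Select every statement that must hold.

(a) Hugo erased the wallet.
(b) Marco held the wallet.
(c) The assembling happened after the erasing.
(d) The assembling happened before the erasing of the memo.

(a) Not entailed — Hugo erased the memo, not the wallet; the wallet belongs to the holding event.
(b) Entailed — 'hold' is an activity; 'was holding' entails that some holding happened, so 'held' holds.
(c) Entailed — the narrative places the erasing before the assembling.
(d) Not entailed — the narrative places the erasing before the assembling, not after.

(b), (c)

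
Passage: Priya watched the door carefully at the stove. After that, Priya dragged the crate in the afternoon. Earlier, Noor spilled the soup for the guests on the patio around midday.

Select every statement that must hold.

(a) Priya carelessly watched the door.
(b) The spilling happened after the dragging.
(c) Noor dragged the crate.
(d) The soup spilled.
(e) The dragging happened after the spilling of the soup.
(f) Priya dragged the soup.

(d), (e)

(a) Not entailed — 'carelessly' adds a manner not in (and inconsistent with) the original.
(b) Not entailed — the narrative places the spilling before the dragging, not after.
(c) Not entailed — the passage has Priya dragging the crate, not Noor.
(d) Entailed — 'Noor spilled the soup' is causative; it entails the inchoative 'the soup spilled'.
(e) Entailed — the narrative places the spilling before the dragging.
(f) Not entailed — Priya dragged the crate, not the soup; the soup belongs to the spilling event.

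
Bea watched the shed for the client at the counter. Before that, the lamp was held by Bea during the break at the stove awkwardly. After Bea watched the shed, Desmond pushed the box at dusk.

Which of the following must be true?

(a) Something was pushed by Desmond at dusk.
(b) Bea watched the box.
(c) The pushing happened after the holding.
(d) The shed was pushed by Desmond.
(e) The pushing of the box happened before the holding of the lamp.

(a), (c)

(a) Entailed — every conjunct here is already in the original pushing event.
(b) Not entailed — Bea watched the shed, not the box; the box belongs to the pushing event.
(c) Entailed — the narrative places the holding before the pushing.
(d) Not entailed — Desmond pushed the box, not the shed; the shed belongs to the watching event.
(e) Not entailed — the narrative places the holding before the pushing, not after.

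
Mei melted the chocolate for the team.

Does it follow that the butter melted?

no

Nothing is said about any butter; only the chocolate is affected.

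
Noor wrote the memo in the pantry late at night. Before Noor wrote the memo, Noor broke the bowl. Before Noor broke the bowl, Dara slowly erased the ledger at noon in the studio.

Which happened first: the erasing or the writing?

the erasing

The connectives place the erasing before the writing.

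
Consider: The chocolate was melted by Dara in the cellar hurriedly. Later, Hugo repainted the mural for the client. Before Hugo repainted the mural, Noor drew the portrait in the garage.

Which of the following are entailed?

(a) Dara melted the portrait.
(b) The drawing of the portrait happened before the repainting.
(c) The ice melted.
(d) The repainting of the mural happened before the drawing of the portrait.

(a) Not entailed — Dara melted the chocolate, not the portrait; the portrait belongs to the drawing event.
(b) Entailed — the narrative places the drawing before the repainting.
(c) Not entailed — the chocolate is what melted, not the ice.
(d) Not entailed — the narrative places the drawing before the repainting, not after.

(b)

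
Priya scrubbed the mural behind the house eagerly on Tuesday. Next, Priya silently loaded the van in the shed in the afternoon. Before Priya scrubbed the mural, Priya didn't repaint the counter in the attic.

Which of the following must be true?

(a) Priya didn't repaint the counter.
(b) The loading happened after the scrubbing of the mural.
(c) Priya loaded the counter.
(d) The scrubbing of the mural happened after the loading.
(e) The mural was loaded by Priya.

(a) Not entailed — dropping 'in the attic' under negation is not valid — the original leaves open that Priya repainted the counter some other way.
(b) Entailed — the narrative places the scrubbing before the loading.
(c) Not entailed — Priya loaded the van, not the counter; the counter belongs to the repainting event.
(d) Not entailed — the narrative places the scrubbing before the loading, not after.
(e) Not entailed — Priya loaded the van, not the mural; the mural belongs to the scrubbing event.

(b)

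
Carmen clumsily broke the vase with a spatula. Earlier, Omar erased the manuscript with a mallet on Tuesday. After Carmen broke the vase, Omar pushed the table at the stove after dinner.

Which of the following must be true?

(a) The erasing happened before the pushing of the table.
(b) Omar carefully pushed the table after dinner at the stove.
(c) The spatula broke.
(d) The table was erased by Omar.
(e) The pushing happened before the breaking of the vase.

(a)

(a) Entailed — the narrative places the erasing before the pushing.
(b) Not entailed — 'carefully' adds information not in the original event.
(c) Not entailed — the vase is what broke, not the spatula.
(d) Not entailed — Omar erased the manuscript, not the table; the table belongs to the pushing event.
(e) Not entailed — the narrative places the breaking before the pushing, not after.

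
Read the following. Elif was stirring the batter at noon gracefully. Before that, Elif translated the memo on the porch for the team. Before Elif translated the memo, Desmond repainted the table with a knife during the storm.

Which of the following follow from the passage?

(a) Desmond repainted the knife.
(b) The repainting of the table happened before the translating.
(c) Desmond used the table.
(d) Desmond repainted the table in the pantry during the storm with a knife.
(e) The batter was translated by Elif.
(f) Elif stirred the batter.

(a) Not entailed — the knife is the instrument, not what was repainted.
(b) Entailed — the narrative places the repainting before the translating.
(c) Not entailed — the table is the patient, not an instrument — Desmond used a knife.
(d) Not entailed — 'in the pantry' adds information not in the original event.
(e) Not entailed — Elif translated the memo, not the batter; the batter belongs to the stirring event.
(f) Entailed — 'stir' is an activity; 'was stirring' entails that some stirring happened, so 'stirred' holds.

(b), (f)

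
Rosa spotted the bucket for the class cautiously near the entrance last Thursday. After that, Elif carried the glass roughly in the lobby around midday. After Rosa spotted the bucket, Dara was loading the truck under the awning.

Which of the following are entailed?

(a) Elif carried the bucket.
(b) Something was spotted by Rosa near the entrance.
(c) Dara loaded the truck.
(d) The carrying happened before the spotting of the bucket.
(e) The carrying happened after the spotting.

(b), (e)

(a) Not entailed — Elif carried the glass, not the bucket; the bucket belongs to the spotting event.
(b) Entailed — every conjunct here is already in the original spotting event.
(c) Not entailed — 'was loading' is progressive on an accomplishment; it does not entail the completed 'loaded'.
(d) Not entailed — the narrative places the spotting before the carrying, not after.
(e) Entailed — the narrative places the spotting before the carrying.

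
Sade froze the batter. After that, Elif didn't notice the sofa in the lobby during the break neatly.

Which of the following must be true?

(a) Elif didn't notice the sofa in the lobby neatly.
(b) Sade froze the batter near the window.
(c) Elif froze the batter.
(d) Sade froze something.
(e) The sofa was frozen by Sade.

(a) Not entailed — dropping 'during the break' under negation is not valid — the original leaves open that Elif noticed the sofa some other way.
(b) Not entailed — 'near the window' adds information not in the original event.
(c) Not entailed — the passage has Sade freezing the batter, not Elif.
(d) Entailed — every conjunct here is already in the original freezing event.
(e) Not entailed — Sade froze the batter, not the sofa; the sofa belongs to the noticing event.

(d)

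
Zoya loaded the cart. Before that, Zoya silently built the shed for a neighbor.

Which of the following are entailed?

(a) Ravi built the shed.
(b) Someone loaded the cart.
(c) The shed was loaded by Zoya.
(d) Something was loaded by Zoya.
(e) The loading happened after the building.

(a) Not entailed — the passage has Zoya building the shed, not Ravi.
(b) Entailed — this follows by dropping conjuncts from the loading event's description.
(c) Not entailed — Zoya loaded the cart, not the shed; the shed belongs to the building event.
(d) Entailed — every conjunct here is already in the original loading event.
(e) Entailed — the narrative places the building before the loading.

(b), (d), (e)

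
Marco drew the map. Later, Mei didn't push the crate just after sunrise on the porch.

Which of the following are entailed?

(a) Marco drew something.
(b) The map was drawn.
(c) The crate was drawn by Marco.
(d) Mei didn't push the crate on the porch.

(a), (b)

(a) Entailed — every conjunct here is already in the original drawing event.
(b) Entailed — every conjunct here is already in the original drawing event.
(c) Not entailed — Marco drew the map, not the crate; the crate belongs to the pushing event.
(d) Not entailed — dropping 'just after sunrise' under negation is not valid — the original leaves open that Mei pushed the crate some other way.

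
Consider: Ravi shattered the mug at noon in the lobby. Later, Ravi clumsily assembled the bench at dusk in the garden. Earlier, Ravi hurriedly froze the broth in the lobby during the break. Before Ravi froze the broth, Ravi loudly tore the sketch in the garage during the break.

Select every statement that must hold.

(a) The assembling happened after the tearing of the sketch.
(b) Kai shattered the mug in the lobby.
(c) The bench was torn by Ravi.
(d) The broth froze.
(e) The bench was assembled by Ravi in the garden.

(a) Entailed — the narrative places the tearing before the assembling.
(b) Not entailed — the passage has Ravi shattering the mug, not Kai.
(c) Not entailed — Ravi tore the sketch, not the bench; the bench belongs to the assembling event.
(d) Entailed — 'Ravi froze the broth' is causative; it entails the inchoative 'the broth froze'.
(e) Entailed — the original entails any weakening of itself; this just drops 'at dusk', 'clumsily'.

(a), (d), (e)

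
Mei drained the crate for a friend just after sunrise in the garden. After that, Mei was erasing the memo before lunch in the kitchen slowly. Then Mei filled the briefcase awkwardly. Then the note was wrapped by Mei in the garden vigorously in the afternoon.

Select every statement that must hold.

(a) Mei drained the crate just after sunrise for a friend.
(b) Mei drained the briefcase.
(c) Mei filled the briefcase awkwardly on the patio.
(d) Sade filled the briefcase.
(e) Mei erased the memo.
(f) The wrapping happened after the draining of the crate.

(a) Entailed — this follows by dropping conjuncts from the draining event's description.
(b) Not entailed — Mei drained the crate, not the briefcase; the briefcase belongs to the filling event.
(c) Not entailed — 'on the patio' adds information not in the original event.
(d) Not entailed — the passage has Mei filling the briefcase, not Sade.
(e) Not entailed — 'was erasing' is progressive on an accomplishment; it does not entail the completed 'erased'.
(f) Entailed — the narrative places the draining before the wrapping.

(a), (f)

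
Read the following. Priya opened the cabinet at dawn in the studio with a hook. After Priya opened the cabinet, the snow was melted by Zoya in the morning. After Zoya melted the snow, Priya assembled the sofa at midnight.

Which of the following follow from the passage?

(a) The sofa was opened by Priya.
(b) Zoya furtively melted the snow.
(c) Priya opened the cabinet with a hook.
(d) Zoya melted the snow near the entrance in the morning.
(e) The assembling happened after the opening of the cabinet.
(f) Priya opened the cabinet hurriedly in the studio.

(a) Not entailed — Priya opened the cabinet, not the sofa; the sofa belongs to the assembling event.
(b) Not entailed — 'furtively' adds information not in the original event.
(c) Entailed — the original entails any weakening of itself; this just drops 'in the studio', 'at dawn'.
(d) Not entailed — 'near the entrance' adds information not in the original event.
(e) Entailed — the narrative places the opening before the assembling.
(f) Not entailed — 'hurriedly' adds information not in the original event.

(c), (e)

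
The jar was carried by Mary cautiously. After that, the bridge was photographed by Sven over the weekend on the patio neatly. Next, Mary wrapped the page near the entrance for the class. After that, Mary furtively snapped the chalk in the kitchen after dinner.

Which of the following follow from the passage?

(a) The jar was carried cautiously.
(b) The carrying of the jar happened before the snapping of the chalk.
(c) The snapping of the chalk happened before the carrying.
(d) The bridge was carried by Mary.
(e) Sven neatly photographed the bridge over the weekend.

(a), (b), (e)

(a) Entailed — this follows by dropping conjuncts from the carrying event's description.
(b) Entailed — the narrative places the carrying before the snapping.
(c) Not entailed — the narrative places the carrying before the snapping, not after.
(d) Not entailed — Mary carried the jar, not the bridge; the bridge belongs to the photographing event.
(e) Entailed — this follows by dropping conjuncts from the photographing event's description.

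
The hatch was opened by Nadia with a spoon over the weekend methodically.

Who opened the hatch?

Nadia

'Nadia' marks the agent of the opening event.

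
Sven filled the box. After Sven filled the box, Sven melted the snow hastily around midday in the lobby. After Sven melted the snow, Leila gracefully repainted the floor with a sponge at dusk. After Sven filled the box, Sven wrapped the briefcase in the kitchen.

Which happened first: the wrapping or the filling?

the filling

The connectives place the filling before the wrapping.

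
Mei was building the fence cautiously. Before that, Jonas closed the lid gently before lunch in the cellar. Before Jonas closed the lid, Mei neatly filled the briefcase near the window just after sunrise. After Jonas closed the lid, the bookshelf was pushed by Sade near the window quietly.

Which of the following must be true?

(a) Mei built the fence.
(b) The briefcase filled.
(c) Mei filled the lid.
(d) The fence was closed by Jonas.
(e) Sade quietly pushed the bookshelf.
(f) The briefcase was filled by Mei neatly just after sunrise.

(b), (e), (f)

(a) Not entailed — 'was building' is progressive on an accomplishment; it does not entail the completed 'built'.
(b) Entailed — 'Mei filled the briefcase' is causative; it entails the inchoative 'the briefcase filled'.
(c) Not entailed — Mei filled the briefcase, not the lid; the lid belongs to the closing event.
(d) Not entailed — Jonas closed the lid, not the fence; the fence belongs to the building event.
(e) Entailed — this follows by dropping conjuncts from the pushing event's description.
(f) Entailed — every conjunct here is already in the original filling event.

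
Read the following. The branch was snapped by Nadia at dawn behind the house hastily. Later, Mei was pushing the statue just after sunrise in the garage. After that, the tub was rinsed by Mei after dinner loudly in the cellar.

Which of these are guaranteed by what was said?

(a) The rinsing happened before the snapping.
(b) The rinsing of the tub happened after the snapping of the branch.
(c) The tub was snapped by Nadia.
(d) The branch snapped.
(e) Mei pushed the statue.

(b), (d), (e)

(a) Not entailed — the narrative places the snapping before the rinsing, not after.
(b) Entailed — the narrative places the snapping before the rinsing.
(c) Not entailed — Nadia snapped the branch, not the tub; the tub belongs to the rinsing event.
(d) Entailed — 'Nadia snapped the branch' is causative; it entails the inchoative 'the branch snapped'.
(e) Entailed — 'push' is an activity; 'was pushing' entails that some pushing happened, so 'pushed' holds.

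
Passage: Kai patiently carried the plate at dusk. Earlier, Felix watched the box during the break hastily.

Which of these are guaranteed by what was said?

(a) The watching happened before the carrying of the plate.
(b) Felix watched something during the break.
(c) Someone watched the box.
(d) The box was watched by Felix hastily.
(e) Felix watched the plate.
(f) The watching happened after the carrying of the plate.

(a) Entailed — the narrative places the watching before the carrying.
(b) Entailed — this follows by dropping conjuncts from the watching event's description.
(c) Entailed — the original entails any weakening of itself; this just drops 'during the break', 'hastily' and generalizes the agent.
(d) Entailed — every conjunct here is already in the original watching event.
(e) Not entailed — Felix watched the box, not the plate; the plate belongs to the carrying event.
(f) Not entailed — the narrative places the watching before the carrying, not after.

(a), (b), (c), (d)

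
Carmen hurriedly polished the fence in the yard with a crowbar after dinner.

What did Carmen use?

'with a crowbar' marks the instrument of the polishing event.

a crowbar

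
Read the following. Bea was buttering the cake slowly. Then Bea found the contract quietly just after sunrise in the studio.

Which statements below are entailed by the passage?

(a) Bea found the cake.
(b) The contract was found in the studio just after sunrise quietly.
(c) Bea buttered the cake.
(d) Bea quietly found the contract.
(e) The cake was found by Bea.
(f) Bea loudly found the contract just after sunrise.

(a) Not entailed — Bea found the contract, not the cake; the cake belongs to the buttering event.
(b) Entailed — the original entails any weakening of itself; this just generalizes the agent.
(c) Not entailed — 'was buttering' is progressive on an accomplishment; it does not entail the completed 'buttered'.
(d) Entailed — this follows by dropping conjuncts from the finding event's description.
(e) Not entailed — Bea found the contract, not the cake; the cake belongs to the buttering event.
(f) Not entailed — 'loudly' adds a manner not in (and inconsistent with) the original.

(b), (d)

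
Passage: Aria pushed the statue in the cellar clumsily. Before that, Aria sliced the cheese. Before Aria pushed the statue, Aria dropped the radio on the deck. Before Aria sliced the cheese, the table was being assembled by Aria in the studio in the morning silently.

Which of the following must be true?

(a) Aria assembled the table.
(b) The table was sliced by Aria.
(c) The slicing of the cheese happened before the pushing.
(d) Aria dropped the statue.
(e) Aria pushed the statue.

(a) Not entailed — 'was assembling' is progressive on an accomplishment; it does not entail the completed 'assembled'.
(b) Not entailed — Aria sliced the cheese, not the table; the table belongs to the assembling event.
(c) Entailed — the narrative places the slicing before the pushing.
(d) Not entailed — Aria dropped the radio, not the statue; the statue belongs to the pushing event.
(e) Entailed — the original entails any weakening of itself; this just drops 'in the cellar', 'clumsily'.

(c), (e)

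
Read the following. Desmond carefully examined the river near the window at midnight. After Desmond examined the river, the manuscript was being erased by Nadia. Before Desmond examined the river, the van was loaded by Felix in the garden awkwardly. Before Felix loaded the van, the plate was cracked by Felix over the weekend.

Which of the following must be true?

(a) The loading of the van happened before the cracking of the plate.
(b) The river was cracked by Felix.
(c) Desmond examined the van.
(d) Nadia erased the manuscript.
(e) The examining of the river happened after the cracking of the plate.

(e)

(a) Not entailed — the narrative places the cracking before the loading, not after.
(b) Not entailed — Felix cracked the plate, not the river; the river belongs to the examining event.
(c) Not entailed — Desmond examined the river, not the van; the van belongs to the loading event.
(d) Not entailed — 'was erasing' is progressive on an accomplishment; it does not entail the completed 'erased'.
(e) Entailed — the narrative places the cracking before the examining.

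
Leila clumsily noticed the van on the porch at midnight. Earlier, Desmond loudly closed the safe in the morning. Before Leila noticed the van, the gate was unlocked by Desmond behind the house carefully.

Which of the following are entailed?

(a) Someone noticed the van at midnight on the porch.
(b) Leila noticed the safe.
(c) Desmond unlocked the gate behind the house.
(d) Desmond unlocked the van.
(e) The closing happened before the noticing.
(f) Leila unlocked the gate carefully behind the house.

(a) Entailed — every conjunct here is already in the original noticing event.
(b) Not entailed — Leila noticed the van, not the safe; the safe belongs to the closing event.
(c) Entailed — every conjunct here is already in the original unlocking event.
(d) Not entailed — Desmond unlocked the gate, not the van; the van belongs to the noticing event.
(e) Entailed — the narrative places the closing before the noticing.
(f) Not entailed — the passage has Desmond unlocking the gate, not Leila.

(a), (c), (e)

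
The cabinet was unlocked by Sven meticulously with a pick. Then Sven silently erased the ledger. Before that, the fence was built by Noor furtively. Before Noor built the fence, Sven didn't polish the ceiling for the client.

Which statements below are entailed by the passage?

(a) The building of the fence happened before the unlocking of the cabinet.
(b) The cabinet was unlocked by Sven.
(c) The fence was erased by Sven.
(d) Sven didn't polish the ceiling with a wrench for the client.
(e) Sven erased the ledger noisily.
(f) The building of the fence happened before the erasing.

(b), (d), (f)

(a) Not entailed — the narrative doesn't order the building relative to the unlocking.
(b) Entailed — dropping 'with a pick', 'meticulously' leaves a sub-description the original still satisfies.
(c) Not entailed — Sven erased the ledger, not the fence; the fence belongs to the building event.
(d) Entailed — under negation, adding a further restriction is entailed: if no such polishing event occurred, none occurred with a wrench either.
(e) Not entailed — 'noisily' adds a manner not in (and inconsistent with) the original.
(f) Entailed — the narrative places the building before the erasing.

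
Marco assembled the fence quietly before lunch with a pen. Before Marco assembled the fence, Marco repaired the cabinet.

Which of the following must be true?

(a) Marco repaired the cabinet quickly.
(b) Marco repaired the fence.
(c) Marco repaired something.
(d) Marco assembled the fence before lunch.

(c), (d)

(a) Not entailed — 'quickly' adds information not in the original event.
(b) Not entailed — Marco repaired the cabinet, not the fence; the fence belongs to the assembling event.
(c) Entailed — the original entails any weakening of itself; this just generalizes the patient.
(d) Entailed — the original entails any weakening of itself; this just drops 'quietly', 'with a pen'.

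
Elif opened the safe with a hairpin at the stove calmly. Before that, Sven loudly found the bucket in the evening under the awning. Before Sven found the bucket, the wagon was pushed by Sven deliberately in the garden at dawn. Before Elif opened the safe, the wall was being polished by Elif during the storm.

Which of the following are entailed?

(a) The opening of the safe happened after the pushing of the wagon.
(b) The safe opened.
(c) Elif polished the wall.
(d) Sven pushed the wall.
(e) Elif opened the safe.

(a) Entailed — the narrative places the pushing before the opening.
(b) Entailed — 'Elif opened the safe' is causative; it entails the inchoative 'the safe opened'.
(c) Entailed — 'polish' is an activity; 'was polishing' entails that some polishing happened, so 'polished' holds.
(d) Not entailed — Sven pushed the wagon, not the wall; the wall belongs to the polishing event.
(e) Entailed — every conjunct here is already in the original opening event.

(a), (b), (c), (e)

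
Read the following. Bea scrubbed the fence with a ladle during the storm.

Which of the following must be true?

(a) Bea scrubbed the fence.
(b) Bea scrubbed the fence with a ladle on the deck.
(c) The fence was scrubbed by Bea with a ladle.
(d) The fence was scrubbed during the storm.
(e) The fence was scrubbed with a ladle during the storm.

(a), (c), (d), (e)

(a) Entailed — every conjunct here is already in the original scrubbing event.
(b) Not entailed — 'on the deck' adds information not in the original event.
(c) Entailed — dropping 'during the storm' leaves a sub-description the original still satisfies.
(d) Entailed — this follows by dropping conjuncts from the scrubbing event's description.
(e) Entailed — the original entails any weakening of itself; this just generalizes the agent.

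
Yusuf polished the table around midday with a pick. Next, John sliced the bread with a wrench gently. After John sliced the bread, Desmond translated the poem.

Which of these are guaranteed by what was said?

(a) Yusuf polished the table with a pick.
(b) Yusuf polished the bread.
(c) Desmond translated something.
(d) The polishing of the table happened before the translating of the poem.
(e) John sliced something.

(a), (c), (d), (e)

(a) Entailed — this follows by dropping conjuncts from the polishing event's description.
(b) Not entailed — Yusuf polished the table, not the bread; the bread belongs to the slicing event.
(c) Entailed — the original entails any weakening of itself; this just generalizes the patient.
(d) Entailed — the narrative places the polishing before the translating.
(e) Entailed — every conjunct here is already in the original slicing event.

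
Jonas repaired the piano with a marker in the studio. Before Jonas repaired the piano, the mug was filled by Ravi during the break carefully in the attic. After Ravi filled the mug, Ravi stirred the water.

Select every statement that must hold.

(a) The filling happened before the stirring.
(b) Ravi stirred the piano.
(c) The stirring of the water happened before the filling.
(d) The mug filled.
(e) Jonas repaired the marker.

(a), (d)

(a) Entailed — the narrative places the filling before the stirring.
(b) Not entailed — Ravi stirred the water, not the piano; the piano belongs to the repairing event.
(c) Not entailed — the narrative places the filling before the stirring, not after.
(d) Entailed — 'Ravi filled the mug' is causative; it entails the inchoative 'the mug filled'.
(e) Not entailed — the marker is the instrument, not what was repaired.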